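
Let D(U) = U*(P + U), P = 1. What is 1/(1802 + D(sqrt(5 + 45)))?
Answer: 926/1714927 - 5*sqrt(2)/3429854 ≈ 0.00053790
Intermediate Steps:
D(U) = U*(1 + U)
1/(1802 + D(sqrt(5 + 45))) = 1/(1802 + sqrt(5 + 45)*(1 + sqrt(5 + 45))) = 1/(1802 + sqrt(50)*(1 + sqrt(50))) = 1/(1802 + (5*sqrt(2))*(1 + 5*sqrt(2))) = 1/(1802 + 5*sqrt(2)*(1 + 5*sqrt(2)))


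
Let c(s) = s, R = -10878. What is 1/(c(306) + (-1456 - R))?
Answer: 1/9728 ≈ 0.00010280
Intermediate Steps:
1/(c(306) + (-1456 - R)) = 1/(306 + (-1456 - 1*(-10878))) = 1/(306 + (-1456 + 10878)) = 1/(306 + 9422) = 1/9728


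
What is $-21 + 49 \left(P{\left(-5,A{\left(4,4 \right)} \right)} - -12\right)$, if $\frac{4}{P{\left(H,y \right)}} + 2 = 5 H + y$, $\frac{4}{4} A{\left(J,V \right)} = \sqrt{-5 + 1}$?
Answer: $\frac{410319}{733} - \frac{392 i}{733} \approx 559.78 - 0.53479 i$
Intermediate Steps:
$A{\left(J,V \right)} = 2 i$ ($A{\left(J,V \right)} = \sqrt{-5 + 1} = \sqrt{-4} = 2 i$)
$P{\left(H,y \right)} = \frac{4}{-2 + y + 5 H}$ ($P{\left(H,y \right)} = \frac{4}{-2 + \left(5 H + y\right)} = \frac{4}{-2 + \left(y + 5 H\right)} = \frac{4}{-2 + y + 5 H}$)
$-21 + 49 \left(P{\left(-5,A{\left(4,4 \right)} \right)} - -12\right) = -21 + 49 \left(\frac{4}{-2 + 2 i + 5 \left(-5\right)} - -12\right) = -21 + 49 \left(\frac{4}{-2 + 2 i - 25} + 12\right) = -21 + 49 \left(\frac{4}{-27 + 2 i} + 12\right) = -21 + 49 \left(4 \frac{-27 - 2 i}{733} + 12\right) = -21 + 49 \left(\frac{4 \left(-27 - 2 i\right)}{733} + 12\right) = -21 + 49 \left(12 + \frac{4 \left(-27 - 2 i\right)}{733}\right) = -21 + \left(588 + \frac{196 \left(-27 - 2 i\right)}{733}\right) = 567 + \frac{196 \left(-27 - 2 i\right)}{733}$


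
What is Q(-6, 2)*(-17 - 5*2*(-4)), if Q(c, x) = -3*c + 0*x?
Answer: 414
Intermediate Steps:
Q(c, x) = -3*c (Q(c, x) = -3*c + 0 = -3*c)
Q(-6, 2)*(-17 - 5*2*(-4)) = (-3*(-6))*(-17 - 5*2*(-4)) = 18*(-17 - 10*(-4)) = 18*(-17 + 40) = 18*23 = 414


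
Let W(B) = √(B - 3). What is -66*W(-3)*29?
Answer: -1914*I*√6 ≈ -4688.3*I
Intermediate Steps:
W(B) = √(-3 + B)
-66*W(-3)*29 = -66*√(-3 - 3)*29 = -66*I*√6*29 = -1914*I*√6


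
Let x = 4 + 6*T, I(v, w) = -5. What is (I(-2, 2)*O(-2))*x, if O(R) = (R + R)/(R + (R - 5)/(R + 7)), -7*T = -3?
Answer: -4600/119 ≈ -38.655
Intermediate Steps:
T = 3/7 (T = -1/7*(-3) = 3/7 ≈ 0.42857)
O(R) = 2*R/(R + (-5 + R)/(7 + R)) (O(R) = (2*R)/(R + (-5 + R)/(7 + R)) = 2*R/(R + (-5 + R)/(7 + R)))
x = 46/7 (x = 4 + 6*(3/7) = 4 + 18/7 = 46/7 ≈ 6.5714)
(I(-2, 2)*O(-2))*x = -10*(-2)*(7 - 2)/(-5 + (-2)**2 + 8*(-2))*(46/7) = -10*(-2)*5/(-5 + 4 - 16)*(46/7) = -10*(-2)*5/(-17)*(46/7) = -10*(-2)*(-1)*5/17*(46/7) = -5*20/17*(46/7) = -100/17*46/7 = -4600/119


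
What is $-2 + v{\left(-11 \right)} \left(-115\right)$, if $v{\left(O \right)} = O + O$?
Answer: $2528$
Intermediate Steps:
$v{\left(O \right)} = 2 O$
$-2 + v{\left(-11 \right)} \left(-115\right) = -2 + 2 \left(-11\right) \left(-115\right) = -2 - -2530 = -2 + 2530 = 2528$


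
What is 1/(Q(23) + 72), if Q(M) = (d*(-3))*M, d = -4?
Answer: 1/348 ≈ 0.0028736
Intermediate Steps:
Q(M) = 12*M (Q(M) = (-4*(-3))*M = 12*M)
1/(Q(23) + 72) = 1/(12*23 + 72) = 1/(276 + 72) = 1/348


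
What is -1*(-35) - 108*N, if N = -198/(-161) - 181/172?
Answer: 109600/6923 ≈ 15.831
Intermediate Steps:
N = 4915/27692 (N = -198*(-1/161) - 181*1/172 = 198/161 - 181/172 = 4915/27692 ≈ 0.17749)
-1*(-35) - 108*N = -1*(-35) - 108*4915/27692 = 35 - 132705/6923 = 109600/6923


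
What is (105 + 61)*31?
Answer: 5146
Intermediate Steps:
(105 + 61)*31 = 166*31 = 5146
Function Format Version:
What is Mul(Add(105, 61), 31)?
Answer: 5146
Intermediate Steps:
Mul(Add(105, 61), 31) = Mul(166, 31) = 5146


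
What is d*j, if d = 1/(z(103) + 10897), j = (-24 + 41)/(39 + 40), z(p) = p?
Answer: 17/869000 ≈ 1.9563e-5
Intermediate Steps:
j = 17/79 ≈ 0.21519
d = 1/11000 (d = 1/(103 + 10897) = 1/11000 ≈ 9.0909e-5)
d*j = (1/11000)*(17/79) = 17/869000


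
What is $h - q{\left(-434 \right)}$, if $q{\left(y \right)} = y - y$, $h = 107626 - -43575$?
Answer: $151201$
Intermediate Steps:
$h = 151201$ ($h = 107626 + 43575 = 151201$)
$q{\left(y \right)} = 0$
$h - q{\left(-434 \right)} = 151201 - 0 = 151201 + 0 = 151201$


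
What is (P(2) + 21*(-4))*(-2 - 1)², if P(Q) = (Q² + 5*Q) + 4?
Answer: -594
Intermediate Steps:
P(Q) = 4 + Q² + 5*Q
(P(2) + 21*(-4))*(-2 - 1)² = ((4 + 2² + 5*2) + 21*(-4))*(-2 - 1)² = ((4 + 4 + 10) - 84)*(-3)² = (18 - 84)*9 = -66*9 = -594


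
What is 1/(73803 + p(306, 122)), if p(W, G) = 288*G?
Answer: 1/108939 ≈ 9.1794e-6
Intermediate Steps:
1/(73803 + p(306, 122)) = 1/(73803 + 288*122) = 1/(73803 + 35136) = 1/108939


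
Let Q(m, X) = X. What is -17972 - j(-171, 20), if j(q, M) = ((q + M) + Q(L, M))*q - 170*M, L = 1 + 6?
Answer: -36973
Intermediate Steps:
L = 7
j(q, M) = -170*M + q*(q + 2*M) (j(q, M) = ((q + M) + M)*q - 170*M = ((M + q) + M)*q - 170*M = (q + 2*M)*q - 170*M = q*(q + 2*M) - 170*M = -170*M + q*(q + 2*M))
-17972 - j(-171, 20) = -17972 - ((-171)² - 170*20 + 2*20*(-171)) = -17972 - (29241 - 3400 - 6840) = -17972 - 1*19001 = -17972 - 19001 = -36973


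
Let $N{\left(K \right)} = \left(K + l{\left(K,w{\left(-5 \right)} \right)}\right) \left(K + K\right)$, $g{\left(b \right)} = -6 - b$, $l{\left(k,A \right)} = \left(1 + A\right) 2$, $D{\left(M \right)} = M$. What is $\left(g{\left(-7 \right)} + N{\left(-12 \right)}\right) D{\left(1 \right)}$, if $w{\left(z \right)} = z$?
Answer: $481$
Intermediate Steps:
$l{\left(k,A \right)} = 2 + 2 A$
$N{\left(K \right)} = 2 K \left(-8 + K\right)$ ($N{\left(K \right)} = \left(K + \left(2 + 2 \left(-5\right)\right)\right) \left(K + K\right) = \left(K + \left(2 - 10\right)\right) 2 K = \left(K - 8\right) 2 K = \left(-8 + K\right) 2 K = 2 K \left(-8 + K\right)$)
$\left(g{\left(-7 \right)} + N{\left(-12 \right)}\right) D{\left(1 \right)} = \left(\left(-6 - -7\right) + 2 \left(-12\right) \left(-8 - 12\right)\right) 1 = \left(\left(-6 + 7\right) + 2 \left(-12\right) \left(-20\right)\right) 1 = \left(1 + 480\right) 1 = 481 \cdot 1 = 481$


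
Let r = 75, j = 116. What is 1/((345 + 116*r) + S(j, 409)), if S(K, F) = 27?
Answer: 1/9072 ≈ 0.00011023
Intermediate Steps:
1/((345 + 116*r) + S(j, 409)) = 1/((345 + 116*75) + 27) = 1/((345 + 8700) + 27) = 1/(9045 + 27) = 1/9072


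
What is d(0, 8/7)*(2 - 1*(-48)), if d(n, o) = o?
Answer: 400/7 ≈ 57.143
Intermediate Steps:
d(0, 8/7)*(2 - 1*(-48)) = (8/7)*(2 - 1*(-48)) = (8*(⅐))*(2 + 48) = (8/7)*50 = 400/7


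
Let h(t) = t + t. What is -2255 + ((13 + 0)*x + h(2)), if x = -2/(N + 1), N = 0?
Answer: -2277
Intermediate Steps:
h(t) = 2*t
x = -2 (x = -2/(0 + 1) = -2/1 = 1*(-2) = -2)
-2255 + ((13 + 0)*x + h(2)) = -2255 + ((13 + 0)*(-2) + 2*2) = -2255 + (13*(-2) + 4) = -2255 + (-26 + 4) = -2255 - 22 = -2277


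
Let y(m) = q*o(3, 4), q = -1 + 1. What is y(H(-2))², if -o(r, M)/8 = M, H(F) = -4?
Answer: 0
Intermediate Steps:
o(r, M) = -8*M
q = 0
y(m) = 0 (y(m) = 0*(-8*4) = 0*(-32) = 0)
y(H(-2))² = 0² = 0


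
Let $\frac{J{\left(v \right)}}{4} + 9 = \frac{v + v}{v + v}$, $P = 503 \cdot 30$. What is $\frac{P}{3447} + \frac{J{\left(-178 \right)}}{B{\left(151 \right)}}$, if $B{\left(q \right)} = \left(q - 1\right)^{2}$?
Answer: $\frac{9428186}{2154375} \approx 4.3763$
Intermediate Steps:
$P = 15090$
$J{\left(v \right)} = -32$ ($J{\left(v \right)} = -36 + 4 \frac{v + v}{v + v} = -36 + 4 \frac{2 v}{2 v} = -36 + 4 \cdot 2 v \frac{1}{2 v} = -36 + 4 \cdot 1 = -36 + 4 = -32$)
$B{\left(q \right)} = \left(-1 + q\right)^{2}$
$\frac{P}{3447} + \frac{J{\left(-178 \right)}}{B{\left(151 \right)}} = \frac{15090}{3447} - \frac{32}{\left(-1 + 151\right)^{2}} = 15090 \cdot \frac{1}{3447} - \frac{32}{150^{2}} = \frac{5030}{1149} - \frac{32}{22500} = \frac{5030}{1149} - \frac{8}{5625} = \frac{9428186}{2154375}$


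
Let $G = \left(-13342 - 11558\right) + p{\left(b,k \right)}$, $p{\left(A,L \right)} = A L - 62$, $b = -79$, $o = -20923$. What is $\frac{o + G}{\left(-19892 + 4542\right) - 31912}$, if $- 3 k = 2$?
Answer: $\frac{137497}{141786} \approx 0.96975$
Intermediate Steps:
$k = - \frac{2}{3}$ ($k = \left(- \frac{1}{3}\right) 2 = - \frac{2}{3} \approx -0.66667$)
$p{\left(A,L \right)} = -62 + A L$
$G = - \frac{74728}{3}$ ($G = \left(-13342 - 11558\right) - \frac{28}{3} = -24900 + \left(-62 + \frac{158}{3}\right) = -24900 - \frac{28}{3} = - \frac{74728}{3} \approx -24909.0$)
$\frac{o + G}{\left(-19892 + 4542\right) - 31912} = \frac{-20923 - \frac{74728}{3}}{\left(-19892 + 4542\right) - 31912} = - \frac{137497}{3 \left(-15350 - 31912\right)} = - \frac{137497}{3 \left(-47262\right)} = \left(- \frac{137497}{3}\right) \left(- \frac{1}{47262}\right) = \frac{137497}{141786}$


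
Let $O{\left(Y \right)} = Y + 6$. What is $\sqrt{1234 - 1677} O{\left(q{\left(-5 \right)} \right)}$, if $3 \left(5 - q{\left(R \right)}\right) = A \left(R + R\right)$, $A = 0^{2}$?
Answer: $11 i \sqrt{443} \approx 231.52 i$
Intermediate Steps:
$A = 0$
$q{\left(R \right)} = 5$ ($q{\left(R \right)} = 5 - \frac{0 \left(R + R\right)}{3} = 5 - \frac{0 \cdot 2 R}{3} = 5 - 0 = 5 + 0 = 5$)
$O{\left(Y \right)} = 6 + Y$
$\sqrt{1234 - 1677} O{\left(q{\left(-5 \right)} \right)} = \sqrt{1234 - 1677} \left(6 + 5\right) = \sqrt{-443} \cdot 11 = i \sqrt{443} \cdot 11 = 11 i \sqrt{443}$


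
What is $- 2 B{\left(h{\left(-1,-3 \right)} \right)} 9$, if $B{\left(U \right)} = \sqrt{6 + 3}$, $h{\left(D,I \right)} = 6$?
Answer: $-54$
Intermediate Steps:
$B{\left(U \right)} = 3$ ($B{\left(U \right)} = \sqrt{9} = 3$)
$- 2 B{\left(h{\left(-1,-3 \right)} \right)} 9 = \left(-2\right) 3 \cdot 9 = \left(-6\right) 9 = -54$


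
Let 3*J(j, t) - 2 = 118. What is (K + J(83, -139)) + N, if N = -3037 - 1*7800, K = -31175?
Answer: -41972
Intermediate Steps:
J(j, t) = 40 (J(j, t) = ⅔ + (⅓)*118 = ⅔ + 118/3 = 40)
N = -10837 (N = -3037 - 7800 = -10837)
(K + J(83, -139)) + N = (-31175 + 40) - 10837 = -31135 - 10837 = -41972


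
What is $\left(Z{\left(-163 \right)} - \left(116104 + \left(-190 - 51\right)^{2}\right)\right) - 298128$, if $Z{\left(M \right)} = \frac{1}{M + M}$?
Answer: $- \frac{153974039}{326} \approx -4.7231 \cdot 10^{5}$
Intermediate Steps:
$Z{\left(M \right)} = \frac{1}{2 M}$
$\left(Z{\left(-163 \right)} - \left(116104 + \left(-190 - 51\right)^{2}\right)\right) - 298128 = \left(\frac{1}{2 \left(-163\right)} - \left(116104 + \left(-190 - 51\right)^{2}\right)\right) - 298128 = \left(\frac{1}{2} \left(- \frac{1}{163}\right) - 174185\right) - 298128 = \left(- \frac{1}{326} - 174185\right) - 298128 = - \frac{56784311}{326} - 298128 = - \frac{153974039}{326}$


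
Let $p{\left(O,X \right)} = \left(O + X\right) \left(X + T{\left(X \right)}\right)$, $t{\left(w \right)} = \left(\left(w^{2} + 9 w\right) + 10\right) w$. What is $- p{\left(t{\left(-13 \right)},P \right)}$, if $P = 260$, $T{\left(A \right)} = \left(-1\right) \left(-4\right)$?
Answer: $144144$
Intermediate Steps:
$T{\left(A \right)} = 4$
$t{\left(w \right)} = w \left(10 + w^{2} + 9 w\right)$ ($t{\left(w \right)} = \left(10 + w^{2} + 9 w\right) w = w \left(10 + w^{2} + 9 w\right)$)
$p{\left(O,X \right)} = \left(4 + X\right) \left(O + X\right)$ ($p{\left(O,X \right)} = \left(O + X\right) \left(X + 4\right) = \left(O + X\right) \left(4 + X\right) = \left(4 + X\right) \left(O + X\right)$)
$- p{\left(t{\left(-13 \right)},P \right)} = - (260^{2} + 4 \left(- 13 \left(10 + \left(-13\right)^{2} + 9 \left(-13\right)\right)\right) + 4 \cdot 260 + - 13 \left(10 + \left(-13\right)^{2} + 9 \left(-13\right)\right) 260) = - (67600 + 4 \left(- 13 \left(10 + 169 - 117\right)\right) + 1040 + - 13 \left(10 + 169 - 117\right) 260) = - (67600 + 4 \left(\left(-13\right) 62\right) + 1040 + \left(-13\right) 62 \cdot 260) = - (67600 + 4 \left(-806\right) + 1040 - 209560) = - (67600 - 3224 + 1040 - 209560) = \left(-1\right) \left(-144144\right) = 144144$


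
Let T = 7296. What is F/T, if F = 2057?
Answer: 2057/7296 ≈ 0.28194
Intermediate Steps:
F/T = 2057/7296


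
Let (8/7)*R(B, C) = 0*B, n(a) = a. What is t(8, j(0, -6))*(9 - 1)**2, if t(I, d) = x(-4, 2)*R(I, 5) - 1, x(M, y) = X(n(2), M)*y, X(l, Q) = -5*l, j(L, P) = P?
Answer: -64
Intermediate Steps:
R(B, C) = 0 (R(B, C) = 7*(0*B)/8 = (7/8)*0 = 0)
x(M, y) = -10*y (x(M, y) = (-5*2)*y = -10*y)
t(I, d) = -1 (t(I, d) = -10*2*0 - 1 = -20*0 - 1 = 0 - 1 = -1)
t(8, j(0, -6))*(9 - 1)**2 = -(9 - 1)**2 = -1*8**2 = -1*64 = -64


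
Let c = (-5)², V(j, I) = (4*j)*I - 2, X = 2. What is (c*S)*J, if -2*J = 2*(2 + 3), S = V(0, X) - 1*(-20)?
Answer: -2250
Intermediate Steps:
V(j, I) = -2 + 4*I*j (V(j, I) = 4*I*j - 2 = -2 + 4*I*j)
c = 25
S = 18 (S = (-2 + 4*2*0) - 1*(-20) = (-2 + 0) + 20 = -2 + 20 = 18)
J = -5 (J = -(2 + 3) = -5 ≈ -5.0000)
(c*S)*J = (25*18)*(-5) = 450*(-5) = -2250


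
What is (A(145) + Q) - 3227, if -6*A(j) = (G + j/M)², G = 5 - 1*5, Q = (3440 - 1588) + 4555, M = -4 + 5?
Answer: -1945/6 ≈ -324.17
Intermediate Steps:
M = 1
Q = 6407 (Q = 1852 + 4555 = 6407)
G = 0 (G = 5 - 5 = 0)
A(j) = -j²/6 (A(j) = -(0 + j/1)²/6 = -(0 + j*1)²/6 = -(0 + j)²/6 = -j²/6)
(A(145) + Q) - 3227 = (-⅙*145² + 6407) - 3227 = (-⅙*21025 + 6407) - 3227 = (-21025/6 + 6407) - 3227 = 17417/6 - 3227 = -1945/6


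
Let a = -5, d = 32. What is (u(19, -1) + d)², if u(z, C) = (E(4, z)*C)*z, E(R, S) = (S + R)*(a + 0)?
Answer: 4915089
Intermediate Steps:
E(R, S) = -5*R - 5*S (E(R, S) = (S + R)*(-5 + 0) = (R + S)*(-5) = -5*R - 5*S)
u(z, C) = C*z*(-20 - 5*z) (u(z, C) = ((-5*4 - 5*z)*C)*z = ((-20 - 5*z)*C)*z = (C*(-20 - 5*z))*z = C*z*(-20 - 5*z))
(u(19, -1) + d)² = (5*(-1)*19*(-4 - 1*19) + 32)² = (5*(-1)*19*(-4 - 19) + 32)² = (5*(-1)*19*(-23) + 32)² = (2185 + 32)² = 2217² = 4915089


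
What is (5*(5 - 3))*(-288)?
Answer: -2880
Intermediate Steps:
(5*(5 - 3))*(-288) = (5*2)*(-288) = 10*(-288) = -2880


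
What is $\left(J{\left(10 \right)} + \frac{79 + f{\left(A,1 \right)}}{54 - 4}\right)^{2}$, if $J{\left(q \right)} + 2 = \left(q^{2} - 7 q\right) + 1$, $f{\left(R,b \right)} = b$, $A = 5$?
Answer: $\frac{23409}{25} \approx 936.36$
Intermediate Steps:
$J{\left(q \right)} = -1 + q^{2} - 7 q$ ($J{\left(q \right)} = -2 + \left(\left(q^{2} - 7 q\right) + 1\right) = -2 + \left(1 + q^{2} - 7 q\right) = -1 + q^{2} - 7 q$)
$\left(J{\left(10 \right)} + \frac{79 + f{\left(A,1 \right)}}{54 - 4}\right)^{2} = \left(\left(-1 + 10^{2} - 70\right) + \frac{79 + 1}{54 - 4}\right)^{2} = \left(\left(-1 + 100 - 70\right) + \frac{80}{54 + \left(-31 + 27\right)}\right)^{2} = \left(29 + \frac{80}{54 - 4}\right)^{2} = \left(29 + \frac{80}{50}\right)^{2} = \left(29 + 80 \cdot \frac{1}{50}\right)^{2} = \left(29 + \frac{8}{5}\right)^{2} = \left(\frac{153}{5}\right)^{2} = \frac{23409}{25}$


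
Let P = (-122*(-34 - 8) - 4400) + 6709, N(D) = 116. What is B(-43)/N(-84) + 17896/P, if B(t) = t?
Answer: 1756317/862228 ≈ 2.0370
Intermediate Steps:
P = 7433 (P = (-122*(-42) - 4400) + 6709 = (5124 - 4400) + 6709 = 724 + 6709 = 7433)
B(-43)/N(-84) + 17896/P = -43/116 + 17896/7433 = 1756317/862228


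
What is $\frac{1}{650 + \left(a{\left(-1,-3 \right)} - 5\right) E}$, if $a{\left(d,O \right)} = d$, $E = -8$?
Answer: $\frac{1}{698} \approx 0.0014327$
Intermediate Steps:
$\frac{1}{650 + \left(a{\left(-1,-3 \right)} - 5\right) E} = \frac{1}{650 + \left(-1 - 5\right) \left(-8\right)} = \frac{1}{650 - -48} = \frac{1}{650 + 48} = \frac{1}{698}$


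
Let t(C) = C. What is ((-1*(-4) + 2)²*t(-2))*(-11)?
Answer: 792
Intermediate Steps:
((-1*(-4) + 2)²*t(-2))*(-11) = ((-1*(-4) + 2)²*(-2))*(-11) = ((4 + 2)²*(-2))*(-11) = (6²*(-2))*(-11) = (36*(-2))*(-11) = -72*(-11) = 792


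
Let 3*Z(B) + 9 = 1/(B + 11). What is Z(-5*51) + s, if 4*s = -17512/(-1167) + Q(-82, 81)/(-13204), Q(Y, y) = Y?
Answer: 1413099265/1879906296 ≈ 0.75169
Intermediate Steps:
s = 115662071/30818136 (s = (-17512/(-1167) - 82/(-13204))/4 = (-17512*(-1/1167) - 82*(-1/13204))/4 = (17512/1167 + 41/6602)/4 = (1/4)*(115662071/7704534) = 115662071/30818136 ≈ 3.7531)
Z(B) = -3 + 1/(3*(11 + B)) (Z(B) = -3 + 1/(3*(B + 11)) = -3 + 1/(3*(11 + B)))
Z(-5*51) + s = (-98 - (-45)*51)/(3*(11 - 5*51)) + 115662071/30818136 = (-98 - 9*(-255))/(3*(11 - 255)) + 115662071/30818136 = (1/3)*(-98 + 2295)/(-244) + 115662071/30818136 = (1/3)*(-1/244)*2197 + 115662071/30818136 = -2197/732 + 115662071/30818136 = 1413099265/1879906296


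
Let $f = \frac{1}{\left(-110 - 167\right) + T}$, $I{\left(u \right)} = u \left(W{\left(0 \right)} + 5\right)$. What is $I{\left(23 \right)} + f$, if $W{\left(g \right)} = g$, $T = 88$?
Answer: $\frac{21734}{189} \approx 114.99$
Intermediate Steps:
$I{\left(u \right)} = 5 u$ ($I{\left(u \right)} = u \left(0 + 5\right) = u 5 = 5 u$)
$f = - \frac{1}{189}$ ($f = \frac{1}{\left(-110 - 167\right) + 88} = \frac{1}{-277 + 88} = \frac{1}{-189} = - \frac{1}{189} \approx -0.005291$)
$I{\left(23 \right)} + f = 5 \cdot 23 - \frac{1}{189} = 115 - \frac{1}{189} = \frac{21734}{189}$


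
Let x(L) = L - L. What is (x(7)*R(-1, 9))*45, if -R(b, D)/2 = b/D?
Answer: 0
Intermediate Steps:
R(b, D) = -2*b/D
x(L) = 0
(x(7)*R(-1, 9))*45 = (0*(-2*(-1)/9))*45 = (0*(-2*(-1)*⅑))*45 = (0*(2/9))*45 = 0*45 = 0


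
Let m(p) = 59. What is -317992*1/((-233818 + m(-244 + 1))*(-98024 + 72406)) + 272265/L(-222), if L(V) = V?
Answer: -271740359924109/221572208294 ≈ -1226.4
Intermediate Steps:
-317992*1/((-233818 + m(-244 + 1))*(-98024 + 72406)) + 272265/L(-222) = -317992*1/((-233818 + 59)*(-98024 + 72406)) + 272265/(-222) = -317992/((-25618*(-233759))) + 272265*(-1/222) = -317992/5988438062 - 90755/74 = -317992*1/5988438062 - 90755/74 = -158996/2994219031 - 90755/74 = -271740359924109/221572208294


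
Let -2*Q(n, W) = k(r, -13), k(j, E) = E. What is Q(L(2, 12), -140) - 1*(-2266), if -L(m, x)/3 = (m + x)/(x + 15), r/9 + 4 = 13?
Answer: 4545/2 ≈ 2272.5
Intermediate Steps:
r = 81 (r = -36 + 9*13 = -36 + 117 = 81)
L(m, x) = -3*(m + x)/(15 + x) (L(m, x) = -3*(m + x)/(x + 15) = -3*(m + x)/(15 + x))
Q(n, W) = 13/2 (Q(n, W) = -½*(-13) = 13/2)
Q(L(2, 12), -140) - 1*(-2266) = 13/2 - 1*(-2266) = 13/2 + 2266 = 4545/2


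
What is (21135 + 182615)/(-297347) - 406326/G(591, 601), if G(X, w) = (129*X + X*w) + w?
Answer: -208846133372/128463121757 ≈ -1.6257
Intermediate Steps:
G(X, w) = w + 129*X + X*w
(21135 + 182615)/(-297347) - 406326/G(591, 601) = (21135 + 182615)/(-297347) - 406326/(601 + 129*591 + 591*601) = 203750*(-1/297347) - 406326/(601 + 76239 + 355191) = -203750/297347 - 406326/432031 = -208846133372/128463121757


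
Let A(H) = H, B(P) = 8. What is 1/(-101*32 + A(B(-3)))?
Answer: -1/3224 ≈ -0.00031017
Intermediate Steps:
1/(-101*32 + A(B(-3))) = 1/(-101*32 + 8) = 1/(-3232 + 8) = 1/(-3224) = -1/3224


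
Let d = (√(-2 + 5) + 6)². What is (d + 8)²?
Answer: 2641 + 1128*√3 ≈ 4594.8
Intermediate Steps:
d = (6 + √3)² (d = (√3 + 6)² = (6 + √3)² ≈ 59.785)
(d + 8)² = ((6 + √3)² + 8)² = (8 + (6 + √3)²)²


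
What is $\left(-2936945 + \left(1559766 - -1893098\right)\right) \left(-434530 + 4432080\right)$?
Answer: $2062411998450$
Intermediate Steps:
$\left(-2936945 + \left(1559766 - -1893098\right)\right) \left(-434530 + 4432080\right) = \left(-2936945 + \left(1559766 + 1893098\right)\right) 3997550 = \left(-2936945 + 3452864\right) 3997550 = 515919 \cdot 3997550 = 2062411998450$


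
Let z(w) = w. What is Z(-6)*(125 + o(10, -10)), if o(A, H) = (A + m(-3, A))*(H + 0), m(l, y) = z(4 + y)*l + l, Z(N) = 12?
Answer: 5700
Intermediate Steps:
m(l, y) = l + l*(4 + y) (m(l, y) = (4 + y)*l + l = l*(4 + y) + l = l + l*(4 + y))
o(A, H) = H*(-15 - 2*A) (o(A, H) = (A - 3*(5 + A))*(H + 0) = (A + (-15 - 3*A))*H = (-15 - 2*A)*H = H*(-15 - 2*A))
Z(-6)*(125 + o(10, -10)) = 12*(125 - 10*(-15 - 2*10)) = 12*(125 - 10*(-15 - 20)) = 12*(125 - 10*(-35)) = 12*(125 + 350) = 12*475 = 5700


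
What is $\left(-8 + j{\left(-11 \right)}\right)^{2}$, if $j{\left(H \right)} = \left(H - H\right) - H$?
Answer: $9$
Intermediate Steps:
$j{\left(H \right)} = - H$ ($j{\left(H \right)} = 0 - H = - H$)
$\left(-8 + j{\left(-11 \right)}\right)^{2} = \left(-8 - -11\right)^{2} = \left(-8 + 11\right)^{2} = 3^{2} = 9$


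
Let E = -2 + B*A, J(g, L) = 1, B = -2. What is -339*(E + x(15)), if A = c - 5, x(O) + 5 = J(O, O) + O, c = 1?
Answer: -5763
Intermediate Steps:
x(O) = -4 + O (x(O) = -5 + (1 + O) = -4 + O)
A = -4 (A = 1 - 5 = -4)
E = 6 (E = -2 - 2*(-4) = -2 + 8 = 6)
-339*(E + x(15)) = -339*(6 + (-4 + 15)) = -339*(6 + 11) = -339*17 = -5763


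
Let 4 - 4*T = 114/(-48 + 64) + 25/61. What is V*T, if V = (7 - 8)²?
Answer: -1725/1952 ≈ -0.88371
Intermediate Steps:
V = 1 (V = (-1)² = 1)
T = -1725/1952 (T = 1 - (114/(-48 + 64) + 25/61)/4 = 1 - (114/16 + 25*(1/61))/4 = 1 - (114*(1/16) + 25/61)/4 = 1 - (57/8 + 25/61)/4 = 1 - ¼*3677/488 = 1 - 3677/1952 = -1725/1952 ≈ -0.88371)
V*T = 1*(-1725/1952) = -1725/1952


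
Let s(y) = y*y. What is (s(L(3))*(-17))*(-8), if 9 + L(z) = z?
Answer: 4896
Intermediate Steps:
L(z) = -9 + z
s(y) = y²
(s(L(3))*(-17))*(-8) = ((-9 + 3)²*(-17))*(-8) = ((-6)²*(-17))*(-8) = (36*(-17))*(-8) = -612*(-8) = 4896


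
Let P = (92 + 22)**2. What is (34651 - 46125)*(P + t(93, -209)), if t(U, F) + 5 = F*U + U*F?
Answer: 296981542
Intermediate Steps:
P = 12996 (P = 114**2 = 12996)
t(U, F) = -5 + 2*F*U (t(U, F) = -5 + (F*U + U*F) = -5 + (F*U + F*U) = -5 + 2*F*U)
(34651 - 46125)*(P + t(93, -209)) = (34651 - 46125)*(12996 + (-5 + 2*(-209)*93)) = -11474*(12996 + (-5 - 38874)) = -11474*(12996 - 38879) = -11474*(-25883) = 296981542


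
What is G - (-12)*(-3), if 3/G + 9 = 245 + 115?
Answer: -4211/117 ≈ -35.991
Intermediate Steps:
G = 1/117 (G = 3/(-9 + (245 + 115)) = 3/(-9 + 360) = 3/351 = 3*(1/351) = 1/117 ≈ 0.0085470)
G - (-12)*(-3) = 1/117 - (-12)*(-3) = 1/117 - 1*36 = 1/117 - 36 = -4211/117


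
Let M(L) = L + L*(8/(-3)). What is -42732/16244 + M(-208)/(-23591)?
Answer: -24525529/9271263 ≈ -2.6453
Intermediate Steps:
M(L) = -5*L/3 (M(L) = L + L*(8*(-1/3)) = L + L*(-8/3) = L - 8*L/3 = -5*L/3)
-42732/16244 + M(-208)/(-23591) = -42732/16244 - 5/3*(-208)/(-23591) = -42732*1/16244 + (1040/3)*(-1/23591) = -10683/4061 - 1040/70773 = -24525529/9271263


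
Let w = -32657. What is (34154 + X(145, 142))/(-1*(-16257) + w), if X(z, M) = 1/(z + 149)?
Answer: -10041277/4821600 ≈ -2.0826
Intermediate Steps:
X(z, M) = 1/(149 + z)
(34154 + X(145, 142))/(-1*(-16257) + w) = (34154 + 1/(149 + 145))/(-1*(-16257) - 32657) = (34154 + 1/294)/(16257 - 32657) = (34154 + 1/294)/(-16400) = (10041277/294)*(-1/16400) = -10041277/4821600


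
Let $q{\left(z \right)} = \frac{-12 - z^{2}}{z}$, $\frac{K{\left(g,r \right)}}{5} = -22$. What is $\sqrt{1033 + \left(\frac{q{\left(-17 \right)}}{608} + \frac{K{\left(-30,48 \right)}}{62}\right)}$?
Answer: $\frac{\sqrt{6617202775054}}{80104} \approx 32.113$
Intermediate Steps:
$K{\left(g,r \right)} = -110$ ($K{\left(g,r \right)} = 5 \left(-22\right) = -110$)
$q{\left(z \right)} = \frac{-12 - z^{2}}{z}$
$\sqrt{1033 + \left(\frac{q{\left(-17 \right)}}{608} + \frac{K{\left(-30,48 \right)}}{62}\right)} = \sqrt{1033 - \left(\frac{55}{31} - \frac{\left(-1\right) \left(-17\right) - \frac{12}{-17}}{608}\right)} = \sqrt{1033 - \left(\frac{55}{31} - \left(17 - - \frac{12}{17}\right) \frac{1}{608}\right)} = \sqrt{1033 - \left(\frac{55}{31} - \left(17 + \frac{12}{17}\right) \frac{1}{608}\right)} = \sqrt{1033 + \left(\frac{301}{17} \cdot \frac{1}{608} - \frac{55}{31}\right)} = \sqrt{1033 + \left(\frac{301}{10336} - \frac{55}{31}\right)} = \sqrt{1033 - \frac{559149}{320416}} = \sqrt{\frac{330430579}{320416}} = \frac{\sqrt{6617202775054}}{80104}$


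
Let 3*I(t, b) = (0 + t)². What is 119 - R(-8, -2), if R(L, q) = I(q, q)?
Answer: 353/3 ≈ 117.67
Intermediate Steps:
I(t, b) = t²/3 (I(t, b) = (0 + t)²/3 = t²/3)
R(L, q) = q²/3
119 - R(-8, -2) = 119 - (-2)²/3 = 119 - 4/3 = 353/3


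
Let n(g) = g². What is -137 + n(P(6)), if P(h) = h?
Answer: -101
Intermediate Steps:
-137 + n(P(6)) = -137 + 6² = -137 + 36 = -101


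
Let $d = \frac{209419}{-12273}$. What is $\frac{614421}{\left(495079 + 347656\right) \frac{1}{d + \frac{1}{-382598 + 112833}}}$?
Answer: $- \frac{11570352077380056}{930049606162025} \approx -12.441$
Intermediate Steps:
$d = - \frac{209419}{12273}$ ($d = 209419 \left(- \frac{1}{12273}\right) = - \frac{209419}{12273} \approx -17.063$)
$\frac{614421}{\left(495079 + 347656\right) \frac{1}{d + \frac{1}{-382598 + 112833}}} = \frac{614421}{\left(495079 + 347656\right) \frac{1}{- \frac{209419}{12273} + \frac{1}{-382598 + 112833}}} = \frac{614421}{842735 \frac{1}{- \frac{209419}{12273} + \frac{1}{-269765}}} = \frac{614421}{842735 \frac{1}{- \frac{209419}{12273} - \frac{1}{269765}}} = \frac{614421}{842735 \frac{1}{- \frac{56493928808}{3310825845}}} = \frac{614421}{842735 \left(- \frac{3310825845}{56493928808}\right)} = \frac{614421}{- \frac{2790148818486075}{56493928808}} = 614421 \left(- \frac{56493928808}{2790148818486075}\right) = - \frac{11570352077380056}{930049606162025}$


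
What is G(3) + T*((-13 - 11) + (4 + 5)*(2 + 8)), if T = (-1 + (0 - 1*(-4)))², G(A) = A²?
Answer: 603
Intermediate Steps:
T = 9 (T = (-1 + (0 + 4))² = (-1 + 4)² = 3² = 9)
G(3) + T*((-13 - 11) + (4 + 5)*(2 + 8)) = 3² + 9*((-13 - 11) + (4 + 5)*(2 + 8)) = 9 + 9*(-24 + 9*10) = 9 + 9*(-24 + 90) = 9 + 9*66 = 9 + 594 = 603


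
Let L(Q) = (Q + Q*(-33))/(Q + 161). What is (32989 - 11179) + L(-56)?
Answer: 327406/15 ≈ 21827.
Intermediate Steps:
L(Q) = -32*Q/(161 + Q) (L(Q) = (Q - 33*Q)/(161 + Q) = (-32*Q)/(161 + Q) = -32*Q/(161 + Q))
(32989 - 11179) + L(-56) = (32989 - 11179) - 32*(-56)/(161 - 56) = 21810 - 32*(-56)/105 = 21810 - 32*(-56)*1/105 = 21810 + 256/15 = 327406/15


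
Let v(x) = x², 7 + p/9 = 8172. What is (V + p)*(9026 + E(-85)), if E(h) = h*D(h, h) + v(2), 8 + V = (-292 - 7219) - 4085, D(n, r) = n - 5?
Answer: 1032175080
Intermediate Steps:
D(n, r) = -5 + n
p = 73485 (p = -63 + 9*8172 = -63 + 73548 = 73485)
V = -11604 (V = -8 + ((-292 - 7219) - 4085) = -8 + (-7511 - 4085) = -8 - 11596 = -11604)
E(h) = 4 + h*(-5 + h) (E(h) = h*(-5 + h) + 2² = h*(-5 + h) + 4 = 4 + h*(-5 + h))
(V + p)*(9026 + E(-85)) = (-11604 + 73485)*(9026 + (4 - 85*(-5 - 85))) = 61881*(9026 + (4 - 85*(-90))) = 61881*(9026 + (4 + 7650)) = 61881*(9026 + 7654) = 61881*16680 = 1032175080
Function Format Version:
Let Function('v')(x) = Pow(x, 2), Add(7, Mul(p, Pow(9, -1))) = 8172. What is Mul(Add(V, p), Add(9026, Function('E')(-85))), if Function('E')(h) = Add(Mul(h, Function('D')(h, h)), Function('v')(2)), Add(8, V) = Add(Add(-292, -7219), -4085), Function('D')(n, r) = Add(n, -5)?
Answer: 1032175080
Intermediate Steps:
Function('D')(n, r) = Add(-5, n)
p = 73485 (p = Add(-63, Mul(9, 8172)) = Add(-63, 73548) = 73485)
V = -11604 (V = Add(-8, Add(Add(-292, -7219), -4085)) = Add(-8, Add(-7511, -4085)) = Add(-8, -11596) = -11604)
Function('E')(h) = Add(4, Mul(h, Add(-5, h))) (Function('E')(h) = Add(Mul(h, Add(-5, h)), Pow(2, 2)) = Add(Mul(h, Add(-5, h)), 4) = Add(4, Mul(h, Add(-5, h))))
Mul(Add(V, p), Add(9026, Function('E')(-85))) = Mul(Add(-11604, 73485), Add(9026, Add(4, Mul(-85, Add(-5, -85))))) = Mul(61881, Add(9026, Add(4, Mul(-85, -90)))) = Mul(61881, Add(9026, Add(4, 7650))) = Mul(61881, Add(9026, 7654)) = Mul(61881, 16680) = 1032175080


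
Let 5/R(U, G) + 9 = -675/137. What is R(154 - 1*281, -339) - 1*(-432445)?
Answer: 825104375/1908 ≈ 4.3244e+5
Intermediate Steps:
R(U, G) = -685/1908 (R(U, G) = 5/(-9 - 675/137) = 5/(-1908/137) = 5*(-137/1908) = -685/1908)
R(154 - 1*281, -339) - 1*(-432445) = -685/1908 - 1*(-432445) = -685/1908 + 432445 = 825104375/1908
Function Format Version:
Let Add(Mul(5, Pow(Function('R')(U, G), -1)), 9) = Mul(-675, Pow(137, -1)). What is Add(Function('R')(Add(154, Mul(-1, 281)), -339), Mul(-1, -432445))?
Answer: Rational(825104375, 1908) ≈ 4.3244e+5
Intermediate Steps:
Function('R')(U, G) = Rational(-685, 1908) (Function('R')(U, G) = Mul(5, Pow(Add(-9, Mul(-675, Pow(137, -1))), -1)) = Mul(5, Pow(Add(-9, Mul(-675, Rational(1, 137))), -1)) = Mul(5, Pow(Add(-9, Rational(-675, 137)), -1)) = Mul(5, Pow(Rational(-1908, 137), -1)) = Mul(5, Rational(-137, 1908)) = Rational(-685, 1908))
Add(Function('R')(Add(154, Mul(-1, 281)), -339), Mul(-1, -432445)) = Add(Rational(-685, 1908), Mul(-1, -432445)) = Add(Rational(-685, 1908), 432445) = Rational(825104375, 1908)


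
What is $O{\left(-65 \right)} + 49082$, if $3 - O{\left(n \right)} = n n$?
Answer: $44860$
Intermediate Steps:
$O{\left(n \right)} = 3 - n^{2}$ ($O{\left(n \right)} = 3 - n n = 3 - n^{2}$)
$O{\left(-65 \right)} + 49082 = \left(3 - \left(-65\right)^{2}\right) + 49082 = \left(3 - 4225\right) + 49082 = -4222 + 49082 = 44860$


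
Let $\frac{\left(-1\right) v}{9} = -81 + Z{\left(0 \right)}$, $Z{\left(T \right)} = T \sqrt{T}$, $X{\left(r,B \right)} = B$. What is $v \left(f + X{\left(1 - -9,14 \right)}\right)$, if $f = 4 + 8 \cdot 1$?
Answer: $18954$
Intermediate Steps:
$Z{\left(T \right)} = T^{\frac{3}{2}}$
$v = 729$ ($v = - 9 \left(-81 + 0^{\frac{3}{2}}\right) = - 9 \left(-81 + 0\right) = \left(-9\right) \left(-81\right) = 729$)
$f = 12$ ($f = 4 + 8 = 12$)
$v \left(f + X{\left(1 - -9,14 \right)}\right) = 729 \left(12 + 14\right) = 729 \cdot 26 = 18954$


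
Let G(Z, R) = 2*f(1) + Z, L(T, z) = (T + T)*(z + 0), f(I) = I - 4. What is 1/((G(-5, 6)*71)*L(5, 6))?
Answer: -1/46860 ≈ -2.1340e-5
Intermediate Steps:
f(I) = -4 + I
L(T, z) = 2*T*z (L(T, z) = (2*T)*z = 2*T*z)
G(Z, R) = -6 + Z (G(Z, R) = 2*(-4 + 1) + Z = 2*(-3) + Z = -6 + Z)
1/((G(-5, 6)*71)*L(5, 6)) = 1/(((-6 - 5)*71)*(2*5*6)) = 1/(-11*71*60) = 1/(-781*60) = 1/(-46860) = -1/46860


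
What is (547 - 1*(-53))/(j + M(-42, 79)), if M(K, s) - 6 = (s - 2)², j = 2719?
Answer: 300/4327 ≈ 0.069332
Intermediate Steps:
M(K, s) = 6 + (-2 + s)² (M(K, s) = 6 + (s - 2)² = 6 + (-2 + s)²)
(547 - 1*(-53))/(j + M(-42, 79)) = (547 - 1*(-53))/(2719 + (6 + (-2 + 79)²)) = (547 + 53)/(2719 + (6 + 77²)) = 600/(2719 + (6 + 5929)) = 600/(2719 + 5935) = 600/8654 = (1/8654)*600 = 300/4327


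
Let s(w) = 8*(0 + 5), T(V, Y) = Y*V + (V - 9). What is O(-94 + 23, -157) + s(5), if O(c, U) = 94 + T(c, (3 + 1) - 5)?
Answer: 125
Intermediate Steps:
T(V, Y) = -9 + V + V*Y (T(V, Y) = V*Y + (-9 + V) = -9 + V + V*Y)
s(w) = 40 (s(w) = 8*5 = 40)
O(c, U) = 85 (O(c, U) = 94 + (-9 + c + c*((3 + 1) - 5)) = 94 + (-9 + c + c*(4 - 5)) = 94 + (-9 + c + c*(-1)) = 94 + (-9 + c - c) = 94 - 9 = 85)
O(-94 + 23, -157) + s(5) = 85 + 40 = 125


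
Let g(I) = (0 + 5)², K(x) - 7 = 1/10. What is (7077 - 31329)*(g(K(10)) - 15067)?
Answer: 364798584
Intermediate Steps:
K(x) = 71/10 (K(x) = 7 + 1/10 = 7 + ⅒ = 71/10)
g(I) = 25 (g(I) = 5² = 25)
(7077 - 31329)*(g(K(10)) - 15067) = (7077 - 31329)*(25 - 15067) = -24252*(-15042) = 364798584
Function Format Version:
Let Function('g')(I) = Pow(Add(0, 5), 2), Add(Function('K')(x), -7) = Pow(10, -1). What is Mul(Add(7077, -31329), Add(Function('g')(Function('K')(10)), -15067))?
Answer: 364798584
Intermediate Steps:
Function('K')(x) = Rational(71, 10) (Function('K')(x) = Add(7, Pow(10, -1)) = Add(7, Rational(1, 10)) = Rational(71, 10))
Function('g')(I) = 25 (Function('g')(I) = Pow(5, 2) = 25)
Mul(Add(7077, -31329), Add(Function('g')(Function('K')(10)), -15067)) = Mul(Add(7077, -31329), Add(25, -15067)) = Mul(-24252, -15042) = 364798584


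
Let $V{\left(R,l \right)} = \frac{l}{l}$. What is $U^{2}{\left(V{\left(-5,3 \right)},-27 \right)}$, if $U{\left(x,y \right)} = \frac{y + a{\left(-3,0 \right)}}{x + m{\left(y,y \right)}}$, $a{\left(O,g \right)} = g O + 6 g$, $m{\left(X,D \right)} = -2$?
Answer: $729$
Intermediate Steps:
$V{\left(R,l \right)} = 1$
$a{\left(O,g \right)} = 6 g + O g$ ($a{\left(O,g \right)} = O g + 6 g = 6 g + O g$)
$U{\left(x,y \right)} = \frac{y}{-2 + x}$ ($U{\left(x,y \right)} = \frac{y + 0 \left(6 - 3\right)}{x - 2} = \frac{y + 0 \cdot 3}{-2 + x} = \frac{y + 0}{-2 + x} = \frac{y}{-2 + x}$)
$U^{2}{\left(V{\left(-5,3 \right)},-27 \right)} = \left(- \frac{27}{-2 + 1}\right)^{2} = \left(- \frac{27}{-1}\right)^{2} = \left(\left(-27\right) \left(-1\right)\right)^{2} = 27^{2} = 729$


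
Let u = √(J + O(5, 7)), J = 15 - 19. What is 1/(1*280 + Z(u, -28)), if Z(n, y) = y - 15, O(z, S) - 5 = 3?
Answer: 1/237 ≈ 0.0042194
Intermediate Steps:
J = -4
O(z, S) = 8 (O(z, S) = 5 + 3 = 8)
u = 2 (u = √(-4 + 8) = √4 = 2)
Z(n, y) = -15 + y
1/(1*280 + Z(u, -28)) = 1/(1*280 + (-15 - 28)) = 1/(280 - 43) = 1/237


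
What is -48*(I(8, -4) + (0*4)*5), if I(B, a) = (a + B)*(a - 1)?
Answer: 960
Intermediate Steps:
I(B, a) = (-1 + a)*(B + a) (I(B, a) = (B + a)*(-1 + a) = (-1 + a)*(B + a))
-48*(I(8, -4) + (0*4)*5) = -48*(((-4)² - 1*8 - 1*(-4) + 8*(-4)) + (0*4)*5) = -48*((16 - 8 + 4 - 32) + 0*5) = -48*(-20 + 0) = -48*(-20) = 960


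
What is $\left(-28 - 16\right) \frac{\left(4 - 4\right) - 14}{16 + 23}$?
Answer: $\frac{616}{39} \approx 15.795$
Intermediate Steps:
$\left(-28 - 16\right) \frac{\left(4 - 4\right) - 14}{16 + 23} = - 44 \frac{\left(4 - 4\right) - 14}{39} = - 44 \left(0 - 14\right) \frac{1}{39} = - 44 \left(\left(-14\right) \frac{1}{39}\right) = \left(-44\right) \left(- \frac{14}{39}\right) = \frac{616}{39}$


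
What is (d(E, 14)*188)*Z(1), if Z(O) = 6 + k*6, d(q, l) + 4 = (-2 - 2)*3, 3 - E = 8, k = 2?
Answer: -54144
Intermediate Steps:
E = -5 (E = 3 - 1*8 = 3 - 8 = -5)
d(q, l) = -16 (d(q, l) = -4 + (-2 - 2)*3 = -4 - 4*3 = -4 - 12 = -16)
Z(O) = 18 (Z(O) = 6 + 2*6 = 6 + 12 = 18)
(d(E, 14)*188)*Z(1) = -16*188*18 = -3008*18 = -54144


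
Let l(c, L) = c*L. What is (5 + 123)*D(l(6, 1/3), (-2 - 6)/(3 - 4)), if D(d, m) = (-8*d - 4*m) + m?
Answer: -5120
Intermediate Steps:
l(c, L) = L*c
D(d, m) = -8*d - 3*m
(5 + 123)*D(l(6, 1/3), (-2 - 6)/(3 - 4)) = (5 + 123)*(-8*6/3 - 3*(-2 - 6)/(3 - 4)) = 128*(-8*6/3 - (-24)/(-1)) = 128*(-8*2 - (-24)*(-1)) = 128*(-16 - 3*8) = 128*(-16 - 24) = 128*(-40) = -5120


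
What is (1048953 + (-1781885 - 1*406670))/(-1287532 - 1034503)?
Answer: 1139602/2322035 ≈ 0.49078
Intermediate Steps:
(1048953 + (-1781885 - 1*406670))/(-1287532 - 1034503) = (1048953 + (-1781885 - 406670))/(-2322035) = (1048953 - 2188555)*(-1/2322035) = -1139602*(-1/2322035) = 1139602/2322035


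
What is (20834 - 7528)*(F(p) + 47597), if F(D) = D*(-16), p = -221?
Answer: 680375698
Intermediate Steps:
F(D) = -16*D
(20834 - 7528)*(F(p) + 47597) = (20834 - 7528)*(-16*(-221) + 47597) = 13306*(3536 + 47597) = 13306*51133 = 680375698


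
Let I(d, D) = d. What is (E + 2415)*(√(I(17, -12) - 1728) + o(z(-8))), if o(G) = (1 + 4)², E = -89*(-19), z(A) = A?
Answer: 102650 + 4106*I*√1711 ≈ 1.0265e+5 + 1.6984e+5*I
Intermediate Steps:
E = 1691
o(G) = 25 (o(G) = 5² = 25)
(E + 2415)*(√(I(17, -12) - 1728) + o(z(-8))) = (1691 + 2415)*(√(17 - 1728) + 25) = 4106*(√(-1711) + 25) = 4106*(I*√1711 + 25) = 4106*(25 + I*√1711) = 102650 + 4106*I*√1711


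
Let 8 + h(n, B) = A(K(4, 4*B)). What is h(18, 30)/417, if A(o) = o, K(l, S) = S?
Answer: 112/417 ≈ 0.26859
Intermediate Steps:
h(n, B) = -8 + 4*B
h(18, 30)/417 = (-8 + 4*30)/417 = (-8 + 120)*(1/417) = 112*(1/417) = 112/417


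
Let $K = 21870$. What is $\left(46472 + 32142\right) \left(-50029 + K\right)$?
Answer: $-2213691626$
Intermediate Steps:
$\left(46472 + 32142\right) \left(-50029 + K\right) = \left(46472 + 32142\right) \left(-50029 + 21870\right) = 78614 \left(-28159\right) = -2213691626$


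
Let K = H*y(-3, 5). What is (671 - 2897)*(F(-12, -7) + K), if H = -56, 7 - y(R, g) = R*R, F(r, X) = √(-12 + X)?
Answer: -249312 - 2226*I*√19 ≈ -2.4931e+5 - 9702.9*I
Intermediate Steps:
y(R, g) = 7 - R² (y(R, g) = 7 - R*R = 7 - R²)
K = 112 (K = -56*(7 - 1*(-3)²) = -56*(7 - 1*9) = -56*(7 - 9) = -56*(-2) = 112)
(671 - 2897)*(F(-12, -7) + K) = (671 - 2897)*(√(-12 - 7) + 112) = -2226*(√(-19) + 112) = -2226*(I*√19 + 112) = -2226*(112 + I*√19) = -249312 - 2226*I*√19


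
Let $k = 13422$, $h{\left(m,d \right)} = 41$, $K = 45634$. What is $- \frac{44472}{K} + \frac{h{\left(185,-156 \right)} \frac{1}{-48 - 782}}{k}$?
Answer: $- \frac{247715756857}{254187312420} \approx -0.97454$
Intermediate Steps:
$- \frac{44472}{K} + \frac{h{\left(185,-156 \right)} \frac{1}{-48 - 782}}{k} = - \frac{44472}{45634} + \frac{41 \frac{1}{-48 - 782}}{13422} = \left(-44472\right) \frac{1}{45634} + \frac{41}{-48 - 782} \cdot \frac{1}{13422} = - \frac{22236}{22817} + \frac{41}{-830} \cdot \frac{1}{13422} = - \frac{22236}{22817} + 41 \left(- \frac{1}{830}\right) \frac{1}{13422} = - \frac{22236}{22817} - \frac{41}{11140260} = - \frac{247715756857}{254187312420}$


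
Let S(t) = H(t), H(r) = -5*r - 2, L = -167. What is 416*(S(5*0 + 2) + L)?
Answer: -74464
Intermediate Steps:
H(r) = -2 - 5*r
S(t) = -2 - 5*t
416*(S(5*0 + 2) + L) = 416*((-2 - 5*(5*0 + 2)) - 167) = 416*((-2 - 5*(0 + 2)) - 167) = 416*((-2 - 5*2) - 167) = 416*((-2 - 10) - 167) = 416*(-12 - 167) = 416*(-179) = -74464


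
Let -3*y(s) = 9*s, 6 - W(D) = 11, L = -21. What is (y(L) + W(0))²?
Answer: 3364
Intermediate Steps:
W(D) = -5 (W(D) = 6 - 1*11 = 6 - 11 = -5)
y(s) = -3*s
(y(L) + W(0))² = (-3*(-21) - 5)² = (63 - 5)² = 58² = 3364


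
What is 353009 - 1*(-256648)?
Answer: 609657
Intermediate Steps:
353009 - 1*(-256648) = 353009 + 256648 = 609657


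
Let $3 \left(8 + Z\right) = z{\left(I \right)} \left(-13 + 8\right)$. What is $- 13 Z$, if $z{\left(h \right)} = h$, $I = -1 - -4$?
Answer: $169$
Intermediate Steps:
$I = 3$ ($I = -1 + 4 = 3$)
$Z = -13$ ($Z = -8 + \frac{3 \left(-13 + 8\right)}{3} = -8 + \frac{3 \left(-5\right)}{3} = -8 + \frac{1}{3} \left(-15\right) = -8 - 5 = -13$)
$- 13 Z = \left(-13\right) \left(-13\right) = 169$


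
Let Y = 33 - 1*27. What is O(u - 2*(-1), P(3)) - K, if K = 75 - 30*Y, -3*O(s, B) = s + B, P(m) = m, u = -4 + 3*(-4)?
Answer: 326/3 ≈ 108.67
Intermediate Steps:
u = -16 (u = -4 - 12 = -16)
Y = 6 (Y = 33 - 27 = 6)
O(s, B) = -B/3 - s/3 (O(s, B) = -(s + B)/3 = -(B + s)/3 = -B/3 - s/3)
K = -105 (K = 75 - 30*6 = 75 - 180 = -105)
O(u - 2*(-1), P(3)) - K = (-⅓*3 - (-16 - 2*(-1))/3) - 1*(-105) = (-1 - (-16 + 2)/3) + 105 = (-1 - ⅓*(-14)) + 105 = (-1 + 14/3) + 105 = 11/3 + 105 = 326/3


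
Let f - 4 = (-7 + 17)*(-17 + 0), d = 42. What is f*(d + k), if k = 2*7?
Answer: -9296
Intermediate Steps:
f = -166 (f = 4 + (-7 + 17)*(-17 + 0) = 4 + 10*(-17) = 4 - 170 = -166)
k = 14
f*(d + k) = -166*(42 + 14) = -166*56 = -9296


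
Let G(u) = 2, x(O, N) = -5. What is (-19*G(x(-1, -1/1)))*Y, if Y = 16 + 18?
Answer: -1292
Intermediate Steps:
Y = 34
(-19*G(x(-1, -1/1)))*Y = -19*2*34 = -38*34 = -1292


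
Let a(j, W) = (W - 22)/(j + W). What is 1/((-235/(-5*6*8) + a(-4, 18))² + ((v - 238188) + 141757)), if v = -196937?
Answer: -112896/33120019439 ≈ -3.4087e-6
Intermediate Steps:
a(j, W) = (-22 + W)/(W + j)
1/((-235/(-5*6*8) + a(-4, 18))² + ((v - 238188) + 141757)) = 1/((-235/(-5*6*8) + (-22 + 18)/(18 - 4))² + ((-196937 - 238188) + 141757)) = 1/((-235/((-30*8)) - 4/14)² + (-435125 + 141757)) = 1/((-235/(-240) + (1/14)*(-4))² - 293368) = 1/((-235*(-1/240) - 2/7)² - 293368) = 1/((47/48 - 2/7)² - 293368) = 1/((233/336)² - 293368) = 1/(54289/112896 - 293368) = 1/(-33120019439/112896) = -112896/33120019439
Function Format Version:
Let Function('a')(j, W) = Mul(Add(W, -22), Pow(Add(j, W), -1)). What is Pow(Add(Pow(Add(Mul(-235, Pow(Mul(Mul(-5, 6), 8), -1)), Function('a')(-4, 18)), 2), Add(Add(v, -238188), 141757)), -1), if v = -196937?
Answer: Rational(-112896, 33120019439) ≈ -3.4087e-6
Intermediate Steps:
Function('a')(j, W) = Mul(Pow(Add(W, j), -1), Add(-22, W)) (Function('a')(j, W) = Mul(Add(-22, W), Pow(Add(W, j), -1)) = Mul(Pow(Add(W, j), -1), Add(-22, W)))
Pow(Add(Pow(Add(Mul(-235, Pow(Mul(Mul(-5, 6), 8), -1)), Function('a')(-4, 18)), 2), Add(Add(v, -238188), 141757)), -1) = Pow(Add(Pow(Add(Mul(-235, Pow(Mul(Mul(-5, 6), 8), -1)), Mul(Pow(Add(18, -4), -1), Add(-22, 18))), 2), Add(Add(-196937, -238188), 141757)), -1) = Pow(Add(Pow(Add(Mul(-235, Pow(Mul(-30, 8), -1)), Mul(Pow(14, -1), -4)), 2), Add(-435125, 141757)), -1) = Pow(Add(Pow(Add(Mul(-235, Pow(-240, -1)), Mul(Rational(1, 14), -4)), 2), -293368), -1) = Pow(Add(Pow(Add(Mul(-235, Rational(-1, 240)), Rational(-2, 7)), 2), -293368), -1) = Pow(Add(Pow(Add(Rational(47, 48), Rational(-2, 7)), 2), -293368), -1) = Pow(Add(Pow(Rational(233, 336), 2), -293368), -1) = Pow(Add(Rational(54289, 112896), -293368), -1) = Pow(Rational(-33120019439, 112896), -1) = Rational(-112896, 33120019439)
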